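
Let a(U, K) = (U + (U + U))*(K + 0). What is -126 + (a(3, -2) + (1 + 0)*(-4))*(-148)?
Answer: 3130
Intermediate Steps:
a(U, K) = 3*K*U (a(U, K) = (U + 2*U)*K = (3*U)*K = 3*K*U)
-126 + (a(3, -2) + (1 + 0)*(-4))*(-148) = -126 + (3*(-2)*3 + (1 + 0)*(-4))*(-148) = -126 + (-18 + 1*(-4))*(-148) = -126 + (-18 - 4)*(-148) = -126 - 22*(-148) = -126 + 3256 = 3130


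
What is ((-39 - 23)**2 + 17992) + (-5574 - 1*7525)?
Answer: 8737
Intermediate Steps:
((-39 - 23)**2 + 17992) + (-5574 - 1*7525) = ((-62)**2 + 17992) + (-5574 - 7525) = (3844 + 17992) - 13099 = 21836 - 13099 = 8737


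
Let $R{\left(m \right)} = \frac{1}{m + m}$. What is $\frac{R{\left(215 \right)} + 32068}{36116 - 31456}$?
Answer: $\frac{13789241}{2003800} \approx 6.8815$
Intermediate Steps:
$R{\left(m \right)} = \frac{1}{2 m}$
$\frac{R{\left(215 \right)} + 32068}{36116 - 31456} = \frac{\frac{1}{2 \cdot 215} + 32068}{36116 - 31456} = \frac{\frac{1}{2} \cdot \frac{1}{215} + 32068}{4660} = \left(\frac{1}{430} + 32068\right) \frac{1}{4660} = \frac{13789241}{430} \cdot \frac{1}{4660} = \frac{13789241}{2003800}$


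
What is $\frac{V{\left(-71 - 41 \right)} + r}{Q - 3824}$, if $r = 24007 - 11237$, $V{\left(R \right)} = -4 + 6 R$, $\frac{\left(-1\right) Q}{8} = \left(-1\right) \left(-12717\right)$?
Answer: $- \frac{6047}{52780} \approx -0.11457$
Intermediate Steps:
$Q = -101736$ ($Q = - 8 \left(\left(-1\right) \left(-12717\right)\right) = \left(-8\right) 12717 = -101736$)
$r = 12770$
$\frac{V{\left(-71 - 41 \right)} + r}{Q - 3824} = \frac{\left(-4 + 6 \left(-71 - 41\right)\right) + 12770}{-101736 - 3824} = \frac{\left(-4 + 6 \left(-71 - 41\right)\right) + 12770}{-105560} = \left(\left(-4 + 6 \left(-112\right)\right) + 12770\right) \left(- \frac{1}{105560}\right) = \left(\left(-4 - 672\right) + 12770\right) \left(- \frac{1}{105560}\right) = \left(-676 + 12770\right) \left(- \frac{1}{105560}\right) = 12094 \left(- \frac{1}{105560}\right) = - \frac{6047}{52780}$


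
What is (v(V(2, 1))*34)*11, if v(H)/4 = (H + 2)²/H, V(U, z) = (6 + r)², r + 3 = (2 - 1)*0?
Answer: 181016/9 ≈ 20113.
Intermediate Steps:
r = -3 (r = -3 + (2 - 1)*0 = -3 + 1*0 = -3 + 0 = -3)
V(U, z) = 9 (V(U, z) = (6 - 3)² = 3² = 9)
v(H) = 4*(2 + H)²/H (v(H) = 4*((H + 2)²/H) = 4*((2 + H)²/H) = 4*(2 + H)²/H)
(v(V(2, 1))*34)*11 = ((4*(2 + 9)²/9)*34)*11 = ((4*(⅑)*11²)*34)*11 = ((4*(⅑)*121)*34)*11 = ((484/9)*34)*11 = (16456/9)*11 = 181016/9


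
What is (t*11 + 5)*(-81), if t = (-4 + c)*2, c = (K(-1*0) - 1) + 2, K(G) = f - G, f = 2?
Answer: 1377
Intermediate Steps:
K(G) = 2 - G
c = 3 (c = ((2 - (-1)*0) - 1) + 2 = ((2 - 1*0) - 1) + 2 = ((2 + 0) - 1) + 2 = (2 - 1) + 2 = 1 + 2 = 3)
t = -2 (t = (-4 + 3)*2 = -1*2 = -2)
(t*11 + 5)*(-81) = (-2*11 + 5)*(-81) = (-22 + 5)*(-81) = -17*(-81) = 1377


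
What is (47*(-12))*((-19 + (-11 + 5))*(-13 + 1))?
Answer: -169200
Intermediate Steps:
(47*(-12))*((-19 + (-11 + 5))*(-13 + 1)) = -564*(-19 - 6)*(-12) = -(-14100)*(-12) = -564*300 = -169200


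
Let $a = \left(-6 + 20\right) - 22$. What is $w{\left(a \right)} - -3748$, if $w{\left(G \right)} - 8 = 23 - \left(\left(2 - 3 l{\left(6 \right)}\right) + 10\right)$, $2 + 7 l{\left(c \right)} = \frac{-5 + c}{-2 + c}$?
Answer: $\frac{15065}{4} \approx 3766.3$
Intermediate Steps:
$l{\left(c \right)} = - \frac{2}{7} + \frac{-5 + c}{7 \left(-2 + c\right)}$ ($l{\left(c \right)} = - \frac{2}{7} + \frac{\left(-5 + c\right) \frac{1}{-2 + c}}{7} = - \frac{2}{7} + \frac{\frac{1}{-2 + c} \left(-5 + c\right)}{7} = - \frac{2}{7} + \frac{-5 + c}{7 \left(-2 + c\right)}$)
$a = -8$ ($a = 14 - 22 = -8$)
$w{\left(G \right)} = \frac{73}{4}$ ($w{\left(G \right)} = 8 + \left(23 - \left(\left(2 - 3 \frac{-1 - 6}{7 \left(-2 + 6\right)}\right) + 10\right)\right) = 8 + \left(23 - \left(\left(2 - 3 \frac{-1 - 6}{7 \cdot 4}\right) + 10\right)\right) = 8 + \left(23 - \left(\left(2 - 3 \cdot \frac{1}{7} \cdot \frac{1}{4} \left(-7\right)\right) + 10\right)\right) = 8 + \left(23 - \left(\left(2 - - \frac{3}{4}\right) + 10\right)\right) = 8 + \left(23 - \left(\left(2 + \frac{3}{4}\right) + 10\right)\right) = 8 + \left(23 - \left(\frac{11}{4} + 10\right)\right) = 8 + \left(23 - \frac{51}{4}\right) = 8 + \frac{41}{4} = \frac{73}{4}$)
$w{\left(a \right)} - -3748 = \frac{73}{4} - -3748 = \frac{73}{4} + 3748 = \frac{15065}{4}$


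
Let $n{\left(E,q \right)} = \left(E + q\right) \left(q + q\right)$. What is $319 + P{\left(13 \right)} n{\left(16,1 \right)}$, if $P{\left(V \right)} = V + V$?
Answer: $1203$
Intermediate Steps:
$n{\left(E,q \right)} = 2 q \left(E + q\right)$ ($n{\left(E,q \right)} = \left(E + q\right) 2 q = 2 q \left(E + q\right)$)
$P{\left(V \right)} = 2 V$
$319 + P{\left(13 \right)} n{\left(16,1 \right)} = 319 + 2 \cdot 13 \cdot 2 \cdot 1 \left(16 + 1\right) = 319 + 26 \cdot 2 \cdot 1 \cdot 17 = 319 + 26 \cdot 34 = 319 + 884 = 1203$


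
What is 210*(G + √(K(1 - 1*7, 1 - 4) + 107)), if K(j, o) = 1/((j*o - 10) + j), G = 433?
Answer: 90930 + 105*√430 ≈ 93107.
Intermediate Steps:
K(j, o) = 1/(-10 + j + j*o) (K(j, o) = 1/((-10 + j*o) + j) = 1/(-10 + j + j*o))
210*(G + √(K(1 - 1*7, 1 - 4) + 107)) = 210*(433 + √(1/(-10 + (1 - 1*7) + (1 - 1*7)*(1 - 4)) + 107)) = 210*(433 + √(1/(-10 + (1 - 7) + (1 - 7)*(-3)) + 107)) = 210*(433 + √(1/(-10 - 6 - 6*(-3)) + 107)) = 210*(433 + √(1/(-10 - 6 + 18) + 107)) = 210*(433 + √(1/2 + 107)) = 210*(433 + √(½ + 107)) = 210*(433 + √(215/2)) = 210*(433 + √430/2) = 90930 + 105*√430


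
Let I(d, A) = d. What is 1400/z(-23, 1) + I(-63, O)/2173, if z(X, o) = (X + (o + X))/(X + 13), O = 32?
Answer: 6083833/19557 ≈ 311.08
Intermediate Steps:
z(X, o) = (o + 2*X)/(13 + X) (z(X, o) = (X + (X + o))/(13 + X) = (o + 2*X)/(13 + X))
1400/z(-23, 1) + I(-63, O)/2173 = 1400/(((1 + 2*(-23))/(13 - 23))) - 63/2173 = 1400/(((1 - 46)/(-10))) - 63*1/2173 = 1400/((-1/10*(-45))) - 63/2173 = 1400/(9/2) - 63/2173 = 1400*(2/9) - 63/2173 = 2800/9 - 63/2173 = 6083833/19557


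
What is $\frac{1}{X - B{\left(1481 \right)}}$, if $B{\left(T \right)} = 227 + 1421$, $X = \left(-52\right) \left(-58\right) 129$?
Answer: $\frac{1}{387416} \approx 2.5812 \cdot 10^{-6}$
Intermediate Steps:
$X = 389064$ ($X = 3016 \cdot 129 = 389064$)
$B{\left(T \right)} = 1648$
$\frac{1}{X - B{\left(1481 \right)}} = \frac{1}{389064 - 1648} = \frac{1}{387416}$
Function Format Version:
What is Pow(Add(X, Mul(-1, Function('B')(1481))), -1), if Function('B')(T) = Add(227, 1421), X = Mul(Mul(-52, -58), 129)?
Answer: Rational(1, 387416) ≈ 2.5812e-6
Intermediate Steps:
X = 389064 (X = Mul(3016, 129) = 389064)
Function('B')(T) = 1648
Pow(Add(X, Mul(-1, Function('B')(1481))), -1) = Pow(Add(389064, Mul(-1, 1648)), -1) = Pow(Add(389064, -1648), -1) = Pow(387416, -1) = Rational(1, 387416)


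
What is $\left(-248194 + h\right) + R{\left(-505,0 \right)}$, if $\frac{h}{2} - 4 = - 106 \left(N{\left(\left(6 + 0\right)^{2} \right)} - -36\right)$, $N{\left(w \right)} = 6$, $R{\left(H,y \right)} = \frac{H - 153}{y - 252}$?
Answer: $- \frac{4627573}{18} \approx -2.5709 \cdot 10^{5}$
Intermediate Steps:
$R{\left(H,y \right)} = \frac{-153 + H}{-252 + y}$
$h = -8896$ ($h = 8 + 2 \left(- 106 \left(6 - -36\right)\right) = 8 + 2 \left(- 106 \left(6 + 36\right)\right) = 8 + 2 \left(\left(-106\right) 42\right) = 8 + 2 \left(-4452\right) = 8 - 8904 = -8896$)
$\left(-248194 + h\right) + R{\left(-505,0 \right)} = \left(-248194 - 8896\right) + \frac{-153 - 505}{-252 + 0} = -257090 + \frac{1}{-252} \left(-658\right) = -257090 - - \frac{47}{18} = -257090 + \frac{47}{18} = - \frac{4627573}{18}$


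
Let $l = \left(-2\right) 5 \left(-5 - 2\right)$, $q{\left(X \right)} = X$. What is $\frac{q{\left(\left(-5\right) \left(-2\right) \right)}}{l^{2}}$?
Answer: $\frac{1}{490} \approx 0.0020408$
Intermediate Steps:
$l = 70$ ($l = - 10 \left(-5 - 2\right) = \left(-10\right) \left(-7\right) = 70$)
$\frac{q{\left(\left(-5\right) \left(-2\right) \right)}}{l^{2}} = \frac{\left(-5\right) \left(-2\right)}{70^{2}} = \frac{10}{4900} = 10 \cdot \frac{1}{4900} = \frac{1}{490}$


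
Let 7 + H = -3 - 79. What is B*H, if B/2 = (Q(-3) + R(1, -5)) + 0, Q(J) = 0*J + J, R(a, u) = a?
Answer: 356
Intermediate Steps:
Q(J) = J (Q(J) = 0 + J = J)
B = -4 (B = 2*((-3 + 1) + 0) = 2*(-2 + 0) = 2*(-2) = -4)
H = -89 (H = -7 + (-3 - 79) = -7 - 82 = -89)
B*H = -4*(-89) = 356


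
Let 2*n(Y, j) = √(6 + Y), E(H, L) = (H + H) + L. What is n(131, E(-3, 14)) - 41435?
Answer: -41435 + √137/2 ≈ -41429.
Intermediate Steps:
E(H, L) = L + 2*H (E(H, L) = 2*H + L = L + 2*H)
n(Y, j) = √(6 + Y)/2
n(131, E(-3, 14)) - 41435 = √(6 + 131)/2 - 41435 = √137/2 - 41435 = -41435 + √137/2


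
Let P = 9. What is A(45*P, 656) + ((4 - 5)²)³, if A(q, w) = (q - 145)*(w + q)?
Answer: 275861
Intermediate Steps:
A(q, w) = (-145 + q)*(q + w)
A(45*P, 656) + ((4 - 5)²)³ = ((45*9)² - 6525*9 - 145*656 + (45*9)*656) + ((4 - 5)²)³ = (405² - 145*405 - 95120 + 405*656) + ((-1)²)³ = (164025 - 58725 - 95120 + 265680) + 1³ = 275860 + 1 = 275861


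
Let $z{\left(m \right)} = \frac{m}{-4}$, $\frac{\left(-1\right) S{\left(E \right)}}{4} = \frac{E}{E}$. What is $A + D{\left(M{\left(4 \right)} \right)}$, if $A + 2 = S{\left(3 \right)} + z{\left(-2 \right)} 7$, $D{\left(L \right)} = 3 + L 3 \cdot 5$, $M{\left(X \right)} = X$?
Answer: $\frac{121}{2} \approx 60.5$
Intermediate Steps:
$S{\left(E \right)} = -4$ ($S{\left(E \right)} = - 4 \frac{E}{E} = \left(-4\right) 1 = -4$)
$z{\left(m \right)} = - \frac{m}{4}$ ($z{\left(m \right)} = m \left(- \frac{1}{4}\right) = - \frac{m}{4}$)
$D{\left(L \right)} = 3 + 15 L$ ($D{\left(L \right)} = 3 + 3 L 5 = 3 + 15 L$)
$A = - \frac{5}{2}$ ($A = -2 - \left(4 - \left(- \frac{1}{4}\right) \left(-2\right) 7\right) = -2 + \left(-4 + \frac{1}{2} \cdot 7\right) = -2 + \left(-4 + \frac{7}{2}\right) = -2 - \frac{1}{2} = - \frac{5}{2} \approx -2.5$)
$A + D{\left(M{\left(4 \right)} \right)} = - \frac{5}{2} + \left(3 + 15 \cdot 4\right) = - \frac{5}{2} + \left(3 + 60\right) = - \frac{5}{2} + 63 = \frac{121}{2}$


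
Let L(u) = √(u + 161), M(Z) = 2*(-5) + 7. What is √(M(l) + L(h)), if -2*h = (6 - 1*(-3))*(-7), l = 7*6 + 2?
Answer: √(-12 + 2*√770)/2 ≈ 3.2976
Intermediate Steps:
l = 44 (l = 42 + 2 = 44)
h = 63/2 (h = -(6 - 1*(-3))*(-7)/2 = -(6 + 3)*(-7)/2 = -9*(-7)/2 = -½*(-63) = 63/2 ≈ 31.500)
M(Z) = -3 (M(Z) = -10 + 7 = -3)
L(u) = √(161 + u)
√(M(l) + L(h)) = √(-3 + √(161 + 63/2)) = √(-3 + √(385/2)) = √(-3 + √770/2)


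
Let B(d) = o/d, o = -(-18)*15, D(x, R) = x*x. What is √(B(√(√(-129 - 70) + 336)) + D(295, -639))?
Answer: √(87025 + 270/√(336 + I*√199)) ≈ 295.02 - 0.0005*I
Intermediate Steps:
D(x, R) = x²
o = 270 (o = -18*(-15) = 270)
B(d) = 270/d
√(B(√(√(-129 - 70) + 336)) + D(295, -639)) = √(270/(√(√(-129 - 70) + 336)) + 295²) = √(270/(√(√(-199) + 336)) + 87025) = √(270/(√(I*√199 + 336)) + 87025) = √(270/(√(336 + I*√199)) + 87025) = √(270/√(336 + I*√199) + 87025) = √(87025 + 270/√(336 + I*√199))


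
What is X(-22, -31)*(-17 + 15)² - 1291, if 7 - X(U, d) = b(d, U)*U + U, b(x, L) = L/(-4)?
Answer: -691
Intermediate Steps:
b(x, L) = -L/4 (b(x, L) = L*(-¼) = -L/4)
X(U, d) = 7 - U + U²/4 (X(U, d) = 7 - ((-U/4)*U + U) = 7 - (-U²/4 + U) = 7 - (U - U²/4) = 7 + (-U + U²/4) = 7 - U + U²/4)
X(-22, -31)*(-17 + 15)² - 1291 = (7 - 1*(-22) + (¼)*(-22)²)*(-17 + 15)² - 1291 = (7 + 22 + (¼)*484)*(-2)² - 1291 = (7 + 22 + 121)*4 - 1291 = 150*4 - 1291 = 600 - 1291 = -691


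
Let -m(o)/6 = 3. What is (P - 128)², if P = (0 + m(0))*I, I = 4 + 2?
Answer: 55696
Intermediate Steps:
m(o) = -18 (m(o) = -6*3 = -18)
I = 6
P = -108 (P = (0 - 18)*6 = -18*6 = -108)
(P - 128)² = (-108 - 128)² = (-236)² = 55696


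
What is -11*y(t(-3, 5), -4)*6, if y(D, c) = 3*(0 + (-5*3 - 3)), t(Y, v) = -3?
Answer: 3564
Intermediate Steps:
y(D, c) = -54 (y(D, c) = 3*(0 + (-15 - 3)) = 3*(0 - 18) = 3*(-18) = -54)
-11*y(t(-3, 5), -4)*6 = -11*(-54)*6 = 594*6 = 3564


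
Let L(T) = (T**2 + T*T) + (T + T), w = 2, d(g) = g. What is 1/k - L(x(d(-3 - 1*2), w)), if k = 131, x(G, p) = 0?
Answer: 1/131 ≈ 0.0076336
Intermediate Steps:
L(T) = 2*T + 2*T**2 (L(T) = (T**2 + T**2) + 2*T = 2*T**2 + 2*T = 2*T + 2*T**2)
1/k - L(x(d(-3 - 1*2), w)) = 1/131 - 2*0*(1 + 0) = 1/131 - 2*0 = 1/131 - 1*0 = 1/131 + 0 = 1/131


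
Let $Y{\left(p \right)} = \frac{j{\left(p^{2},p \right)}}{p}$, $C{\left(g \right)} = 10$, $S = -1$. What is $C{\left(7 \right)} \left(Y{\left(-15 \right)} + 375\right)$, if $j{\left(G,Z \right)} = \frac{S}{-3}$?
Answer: $\frac{33748}{9} \approx 3749.8$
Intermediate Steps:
$j{\left(G,Z \right)} = \frac{1}{3}$ ($j{\left(G,Z \right)} = - \frac{1}{-3} = \left(-1\right) \left(- \frac{1}{3}\right) = \frac{1}{3}$)
$Y{\left(p \right)} = \frac{1}{3 p}$
$C{\left(7 \right)} \left(Y{\left(-15 \right)} + 375\right) = 10 \left(\frac{1}{3 \left(-15\right)} + 375\right) = 10 \left(\frac{1}{3} \left(- \frac{1}{15}\right) + 375\right) = 10 \left(- \frac{1}{45} + 375\right) = 10 \cdot \frac{16874}{45} = \frac{33748}{9}$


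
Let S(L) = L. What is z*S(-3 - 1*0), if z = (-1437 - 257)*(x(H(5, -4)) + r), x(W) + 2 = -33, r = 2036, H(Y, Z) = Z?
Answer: 10169082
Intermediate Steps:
x(W) = -35 (x(W) = -2 - 33 = -35)
z = -3389694 (z = (-1437 - 257)*(-35 + 2036) = -1694*2001 = -3389694)
z*S(-3 - 1*0) = -3389694*(-3 - 1*0) = -3389694*(-3 + 0) = -3389694*(-3) = 10169082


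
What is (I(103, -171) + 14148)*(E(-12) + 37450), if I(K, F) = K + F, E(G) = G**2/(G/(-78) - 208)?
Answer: 712363717120/1351 ≈ 5.2729e+8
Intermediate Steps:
E(G) = G**2/(-208 - G/78) (E(G) = G**2/(G*(-1/78) - 208) = G**2/(-G/78 - 208) = G**2/(-208 - G/78))
I(K, F) = F + K
(I(103, -171) + 14148)*(E(-12) + 37450) = ((-171 + 103) + 14148)*(-78*(-12)**2/(16224 - 12) + 37450) = (-68 + 14148)*(-78*144/16212 + 37450) = 14080*(-78*144*1/16212 + 37450) = 14080*(-936/1351 + 37450) = 14080*(50594014/1351) = 712363717120/1351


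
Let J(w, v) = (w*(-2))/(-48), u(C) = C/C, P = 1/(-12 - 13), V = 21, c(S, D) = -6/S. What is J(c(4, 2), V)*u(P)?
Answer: -1/16 ≈ -0.062500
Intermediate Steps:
P = -1/25 (P = 1/(-25) = -1/25 ≈ -0.040000)
u(C) = 1
J(w, v) = w/24 (J(w, v) = -2*w*(-1/48) = w/24)
J(c(4, 2), V)*u(P) = ((-6/4)/24)*1 = ((-6*¼)/24)*1 = ((1/24)*(-3/2))*1 = -1/16*1 = -1/16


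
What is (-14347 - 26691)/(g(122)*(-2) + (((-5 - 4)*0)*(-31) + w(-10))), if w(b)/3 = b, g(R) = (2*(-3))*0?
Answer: 20519/15 ≈ 1367.9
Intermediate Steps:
g(R) = 0 (g(R) = -6*0 = 0)
w(b) = 3*b
(-14347 - 26691)/(g(122)*(-2) + (((-5 - 4)*0)*(-31) + w(-10))) = (-14347 - 26691)/(0*(-2) + (((-5 - 4)*0)*(-31) + 3*(-10))) = -41038/(0 + (-9*0*(-31) - 30)) = -41038/(0 + (0*(-31) - 30)) = -41038/(0 + (0 - 30)) = -41038/(0 - 30) = -41038/(-30) = -41038*(-1/30) = 20519/15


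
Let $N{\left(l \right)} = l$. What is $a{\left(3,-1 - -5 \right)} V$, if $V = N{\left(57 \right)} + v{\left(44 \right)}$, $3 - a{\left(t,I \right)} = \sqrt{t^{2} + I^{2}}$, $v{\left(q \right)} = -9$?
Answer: $-96$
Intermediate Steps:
$a{\left(t,I \right)} = 3 - \sqrt{I^{2} + t^{2}}$ ($a{\left(t,I \right)} = 3 - \sqrt{t^{2} + I^{2}} = 3 - \sqrt{I^{2} + t^{2}}$)
$V = 48$ ($V = 57 - 9 = 48$)
$a{\left(3,-1 - -5 \right)} V = \left(3 - \sqrt{\left(-1 - -5\right)^{2} + 3^{2}}\right) 48 = \left(3 - \sqrt{\left(-1 + 5\right)^{2} + 9}\right) 48 = \left(3 - \sqrt{4^{2} + 9}\right) 48 = \left(3 - \sqrt{16 + 9}\right) 48 = \left(3 - \sqrt{25}\right) 48 = \left(3 - 5\right) 48 = \left(-2\right) 48 = -96$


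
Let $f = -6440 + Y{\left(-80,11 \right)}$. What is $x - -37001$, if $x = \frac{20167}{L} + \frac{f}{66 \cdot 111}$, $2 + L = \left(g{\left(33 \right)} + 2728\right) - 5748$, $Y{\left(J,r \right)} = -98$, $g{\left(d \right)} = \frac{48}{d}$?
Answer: $\frac{121685229949}{3289374} \approx 36993.0$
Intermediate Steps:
$f = -6538$ ($f = -6440 - 98 = -6538$)
$L = - \frac{33226}{11}$ ($L = -2 - \left(3020 - \frac{16}{11}\right) = -2 + \left(\left(48 \cdot \frac{1}{33} + 2728\right) - 5748\right) = -2 + \left(\left(\frac{16}{11} + 2728\right) - 5748\right) = -2 + \left(\frac{30024}{11} - 5748\right) = -2 - \frac{33204}{11} = - \frac{33226}{11} \approx -3020.5$)
$x = - \frac{24897425}{3289374}$ ($x = \frac{20167}{- \frac{33226}{11}} - \frac{6538}{66 \cdot 111} = 20167 \left(- \frac{11}{33226}\right) - \frac{6538}{7326} = - \frac{221837}{33226} - \frac{3269}{3663} = - \frac{24897425}{3289374} \approx -7.569$)
$x - -37001 = - \frac{24897425}{3289374} - -37001 = - \frac{24897425}{3289374} + 37001 = \frac{121685229949}{3289374}$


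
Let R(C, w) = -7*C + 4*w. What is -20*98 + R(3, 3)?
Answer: -1969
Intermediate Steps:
-20*98 + R(3, 3) = -20*98 + (-7*3 + 4*3) = -1960 + (-21 + 12) = -1960 - 9 = -1969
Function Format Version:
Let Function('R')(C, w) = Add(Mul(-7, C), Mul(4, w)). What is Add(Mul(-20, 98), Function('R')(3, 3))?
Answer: -1969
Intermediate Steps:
Add(Mul(-20, 98), Function('R')(3, 3)) = Add(Mul(-20, 98), Add(Mul(-7, 3), Mul(4, 3))) = Add(-1960, Add(-21, 12)) = Add(-1960, -9) = -1969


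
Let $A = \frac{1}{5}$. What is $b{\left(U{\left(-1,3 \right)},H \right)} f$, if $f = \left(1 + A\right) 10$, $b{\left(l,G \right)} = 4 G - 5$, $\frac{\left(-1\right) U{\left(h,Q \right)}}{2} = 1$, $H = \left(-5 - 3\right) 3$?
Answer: $-1212$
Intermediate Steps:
$A = \frac{1}{5} \approx 0.2$
$H = -24$ ($H = \left(-8\right) 3 = -24$)
$U{\left(h,Q \right)} = -2$ ($U{\left(h,Q \right)} = \left(-2\right) 1 = -2$)
$b{\left(l,G \right)} = -5 + 4 G$
$f = 12$ ($f = \left(1 + \frac{1}{5}\right) 10 = \frac{6}{5} \cdot 10 = 12$)
$b{\left(U{\left(-1,3 \right)},H \right)} f = \left(-5 + 4 \left(-24\right)\right) 12 = \left(-5 - 96\right) 12 = \left(-101\right) 12 = -1212$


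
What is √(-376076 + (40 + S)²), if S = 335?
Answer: I*√235451 ≈ 485.23*I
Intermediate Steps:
√(-376076 + (40 + S)²) = √(-376076 + (40 + 335)²) = √(-376076 + 375²) = √(-376076 + 140625) = √(-235451) = I*√235451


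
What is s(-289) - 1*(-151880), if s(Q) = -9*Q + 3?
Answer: 154484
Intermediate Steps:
s(Q) = 3 - 9*Q
s(-289) - 1*(-151880) = (3 - 9*(-289)) - 1*(-151880) = (3 + 2601) + 151880 = 2604 + 151880 = 154484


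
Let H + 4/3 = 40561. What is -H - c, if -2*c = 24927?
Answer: -168577/6 ≈ -28096.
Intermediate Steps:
c = -24927/2 (c = -½*24927 = -24927/2 ≈ -12464.)
H = 121679/3 (H = -4/3 + 40561 = 121679/3 ≈ 40560.)
-H - c = -1*121679/3 - 1*(-24927/2) = -121679/3 + 24927/2 = -168577/6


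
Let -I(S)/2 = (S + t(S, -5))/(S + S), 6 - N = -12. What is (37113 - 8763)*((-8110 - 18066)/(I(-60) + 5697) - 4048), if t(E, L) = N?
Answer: -6544540346400/56963 ≈ -1.1489e+8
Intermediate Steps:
N = 18 (N = 6 - 1*(-12) = 6 + 12 = 18)
t(E, L) = 18
I(S) = -(18 + S)/S (I(S) = -2*(S + 18)/(S + S) = -2*(18 + S)/(2*S) = -2*(18 + S)*1/(2*S) = -(18 + S)/S)
(37113 - 8763)*((-8110 - 18066)/(I(-60) + 5697) - 4048) = (37113 - 8763)*((-8110 - 18066)/((-18 - 1*(-60))/(-60) + 5697) - 4048) = 28350*(-26176/(-(-18 + 60)/60 + 5697) - 4048) = 28350*(-26176/(-1/60*42 + 5697) - 4048) = 28350*(-26176/(-7/10 + 5697) - 4048) = 28350*(-26176/56963/10 - 4048) = 28350*(-26176*10/56963 - 4048) = 28350*(-261760/56963 - 4048) = 28350*(-230847984/56963) = -6544540346400/56963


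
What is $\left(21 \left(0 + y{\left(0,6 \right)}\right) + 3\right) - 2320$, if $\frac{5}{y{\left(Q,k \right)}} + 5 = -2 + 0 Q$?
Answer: $-2332$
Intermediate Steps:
$y{\left(Q,k \right)} = - \frac{5}{7}$ ($y{\left(Q,k \right)} = \frac{5}{-5 - \left(2 + 0 Q\right)} = \frac{5}{-5 + \left(-2 + 0\right)} = \frac{5}{-5 - 2} = \frac{5}{-7} = 5 \left(- \frac{1}{7}\right) = - \frac{5}{7}$)
$\left(21 \left(0 + y{\left(0,6 \right)}\right) + 3\right) - 2320 = \left(21 \left(0 - \frac{5}{7}\right) + 3\right) - 2320 = \left(21 \left(- \frac{5}{7}\right) + 3\right) - 2320 = \left(-15 + 3\right) - 2320 = -12 - 2320 = -2332$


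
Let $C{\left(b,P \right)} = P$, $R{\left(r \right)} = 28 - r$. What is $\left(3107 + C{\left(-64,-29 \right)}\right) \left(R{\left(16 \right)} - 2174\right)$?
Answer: $-6654636$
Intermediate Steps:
$\left(3107 + C{\left(-64,-29 \right)}\right) \left(R{\left(16 \right)} - 2174\right) = \left(3107 - 29\right) \left(\left(28 - 16\right) - 2174\right) = 3078 \left(\left(28 - 16\right) - 2174\right) = 3078 \left(12 - 2174\right) = 3078 \left(-2162\right) = -6654636$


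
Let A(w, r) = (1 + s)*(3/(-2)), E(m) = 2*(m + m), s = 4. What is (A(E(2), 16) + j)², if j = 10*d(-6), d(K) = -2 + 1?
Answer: 1225/4 ≈ 306.25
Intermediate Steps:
d(K) = -1
E(m) = 4*m (E(m) = 2*(2*m) = 4*m)
A(w, r) = -15/2 (A(w, r) = (1 + 4)*(3/(-2)) = 5*(3*(-½)) = 5*(-3/2) = -15/2)
j = -10 (j = 10*(-1) = -10)
(A(E(2), 16) + j)² = (-15/2 - 10)² = (-35/2)² = 1225/4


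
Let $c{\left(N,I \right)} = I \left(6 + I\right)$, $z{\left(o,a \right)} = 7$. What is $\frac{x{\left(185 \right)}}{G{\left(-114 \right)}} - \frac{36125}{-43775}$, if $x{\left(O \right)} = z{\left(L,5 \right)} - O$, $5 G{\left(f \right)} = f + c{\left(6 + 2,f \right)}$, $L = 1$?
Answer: $\frac{472580}{628197} \approx 0.75228$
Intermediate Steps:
$G{\left(f \right)} = \frac{f}{5} + \frac{f \left(6 + f\right)}{5}$ ($G{\left(f \right)} = \frac{f + f \left(6 + f\right)}{5} = \frac{f}{5} + \frac{f \left(6 + f\right)}{5}$)
$x{\left(O \right)} = 7 - O$
$\frac{x{\left(185 \right)}}{G{\left(-114 \right)}} - \frac{36125}{-43775} = \frac{7 - 185}{\frac{1}{5} \left(-114\right) \left(7 - 114\right)} - \frac{36125}{-43775} = \frac{7 - 185}{\frac{1}{5} \left(-114\right) \left(-107\right)} - - \frac{85}{103} = - \frac{178}{\frac{12198}{5}} + \frac{85}{103} = \left(-178\right) \frac{5}{12198} + \frac{85}{103} = - \frac{445}{6099} + \frac{85}{103} = \frac{472580}{628197}$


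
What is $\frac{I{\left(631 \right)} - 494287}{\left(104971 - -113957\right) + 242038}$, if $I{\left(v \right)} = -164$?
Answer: $- \frac{494451}{460966} \approx -1.0726$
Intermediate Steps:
$\frac{I{\left(631 \right)} - 494287}{\left(104971 - -113957\right) + 242038} = \frac{-164 - 494287}{\left(104971 - -113957\right) + 242038} = - \frac{494451}{\left(104971 + 113957\right) + 242038} = - \frac{494451}{218928 + 242038} = - \frac{494451}{460966}$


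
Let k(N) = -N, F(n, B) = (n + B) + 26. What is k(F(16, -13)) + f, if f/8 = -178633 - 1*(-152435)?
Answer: -209613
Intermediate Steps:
F(n, B) = 26 + B + n (F(n, B) = (B + n) + 26 = 26 + B + n)
f = -209584 (f = 8*(-178633 - 1*(-152435)) = 8*(-178633 + 152435) = 8*(-26198) = -209584)
k(F(16, -13)) + f = -(26 - 13 + 16) - 209584 = -1*29 - 209584 = -29 - 209584 = -209613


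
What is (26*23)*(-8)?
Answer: -4784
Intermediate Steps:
(26*23)*(-8) = 598*(-8) = -4784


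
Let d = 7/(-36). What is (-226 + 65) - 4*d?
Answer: -1442/9 ≈ -160.22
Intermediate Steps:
d = -7/36 (d = 7*(-1/36) = -7/36 ≈ -0.19444)
(-226 + 65) - 4*d = (-226 + 65) - 4*(-7)/36 = -161 - 1*(-7/9) = -161 + 7/9 = -1442/9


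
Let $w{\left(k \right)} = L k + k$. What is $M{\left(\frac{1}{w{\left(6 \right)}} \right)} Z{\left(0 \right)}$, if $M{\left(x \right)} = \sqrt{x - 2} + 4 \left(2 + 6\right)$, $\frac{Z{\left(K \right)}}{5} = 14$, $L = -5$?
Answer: $2240 + \frac{245 i \sqrt{6}}{6} \approx 2240.0 + 100.02 i$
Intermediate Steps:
$w{\left(k \right)} = - 4 k$ ($w{\left(k \right)} = - 5 k + k = - 4 k$)
$Z{\left(K \right)} = 70$ ($Z{\left(K \right)} = 5 \cdot 14 = 70$)
$M{\left(x \right)} = 32 + \sqrt{-2 + x}$ ($M{\left(x \right)} = \sqrt{-2 + x} + 4 \cdot 8 = \sqrt{-2 + x} + 32 = 32 + \sqrt{-2 + x}$)
$M{\left(\frac{1}{w{\left(6 \right)}} \right)} Z{\left(0 \right)} = \left(32 + \sqrt{-2 + \frac{1}{\left(-4\right) 6}}\right) 70 = \left(32 + \sqrt{-2 + \frac{1}{-24}}\right) 70 = \left(32 + \sqrt{-2 - \frac{1}{24}}\right) 70 = \left(32 + \sqrt{- \frac{49}{24}}\right) 70 = \left(32 + \frac{7 i \sqrt{6}}{12}\right) 70 = 2240 + \frac{245 i \sqrt{6}}{6}$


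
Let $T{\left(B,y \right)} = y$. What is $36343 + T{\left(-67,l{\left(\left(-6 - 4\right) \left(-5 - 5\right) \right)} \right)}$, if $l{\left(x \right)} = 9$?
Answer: $36352$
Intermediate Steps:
$36343 + T{\left(-67,l{\left(\left(-6 - 4\right) \left(-5 - 5\right) \right)} \right)} = 36343 + 9 = 36352$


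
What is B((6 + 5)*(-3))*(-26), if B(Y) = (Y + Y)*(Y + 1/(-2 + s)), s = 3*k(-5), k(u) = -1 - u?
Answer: -282282/5 ≈ -56456.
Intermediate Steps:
s = 12 (s = 3*(-1 - 1*(-5)) = 3*(-1 + 5) = 3*4 = 12)
B(Y) = 2*Y*(⅒ + Y) (B(Y) = (Y + Y)*(Y + 1/(-2 + 12)) = (2*Y)*(Y + 1/10) = (2*Y)*(Y + ⅒) = (2*Y)*(⅒ + Y) = 2*Y*(⅒ + Y))
B((6 + 5)*(-3))*(-26) = (((6 + 5)*(-3))*(1 + 10*((6 + 5)*(-3)))/5)*(-26) = ((11*(-3))*(1 + 10*(11*(-3)))/5)*(-26) = ((⅕)*(-33)*(1 + 10*(-33)))*(-26) = ((⅕)*(-33)*(1 - 330))*(-26) = ((⅕)*(-33)*(-329))*(-26) = (10857/5)*(-26) = -282282/5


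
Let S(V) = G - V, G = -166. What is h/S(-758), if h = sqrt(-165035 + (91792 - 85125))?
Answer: 7*I*sqrt(202)/148 ≈ 0.67222*I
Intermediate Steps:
S(V) = -166 - V
h = 28*I*sqrt(202) (h = sqrt(-165035 + 6667) = sqrt(-158368) = 28*I*sqrt(202) ≈ 397.95*I)
h/S(-758) = (28*I*sqrt(202))/(-166 - 1*(-758)) = (28*I*sqrt(202))/(-166 + 758) = (28*I*sqrt(202))/592 = (28*I*sqrt(202))*(1/592) = 7*I*sqrt(202)/148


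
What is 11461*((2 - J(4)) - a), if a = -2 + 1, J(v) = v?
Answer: -11461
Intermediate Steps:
a = -1
11461*((2 - J(4)) - a) = 11461*((2 - 1*4) - 1*(-1)) = 11461*((2 - 4) + 1) = 11461*(-2 + 1) = 11461*(-1) = -11461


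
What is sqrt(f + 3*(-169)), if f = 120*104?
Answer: sqrt(11973) ≈ 109.42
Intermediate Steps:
f = 12480
sqrt(f + 3*(-169)) = sqrt(12480 + 3*(-169)) = sqrt(12480 - 507) = sqrt(11973)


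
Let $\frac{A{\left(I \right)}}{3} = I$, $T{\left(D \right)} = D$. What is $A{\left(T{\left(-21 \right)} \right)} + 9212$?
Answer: $9149$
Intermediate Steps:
$A{\left(I \right)} = 3 I$
$A{\left(T{\left(-21 \right)} \right)} + 9212 = 3 \left(-21\right) + 9212 = -63 + 9212 = 9149$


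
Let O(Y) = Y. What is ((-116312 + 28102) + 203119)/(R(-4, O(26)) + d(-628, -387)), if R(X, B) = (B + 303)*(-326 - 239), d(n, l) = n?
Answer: -38303/62171 ≈ -0.61609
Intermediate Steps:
R(X, B) = -171195 - 565*B (R(X, B) = (303 + B)*(-565) = -171195 - 565*B)
((-116312 + 28102) + 203119)/(R(-4, O(26)) + d(-628, -387)) = ((-116312 + 28102) + 203119)/((-171195 - 565*26) - 628) = (-88210 + 203119)/((-171195 - 14690) - 628) = 114909/(-185885 - 628) = 114909/(-186513) = 114909*(-1/186513) = -38303/62171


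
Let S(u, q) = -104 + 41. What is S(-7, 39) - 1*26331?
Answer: -26394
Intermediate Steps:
S(u, q) = -63
S(-7, 39) - 1*26331 = -63 - 1*26331 = -63 - 26331 = -26394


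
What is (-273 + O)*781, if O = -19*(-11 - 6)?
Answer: 39050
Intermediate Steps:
O = 323 (O = -19*(-17) = 323)
(-273 + O)*781 = (-273 + 323)*781 = 50*781 = 39050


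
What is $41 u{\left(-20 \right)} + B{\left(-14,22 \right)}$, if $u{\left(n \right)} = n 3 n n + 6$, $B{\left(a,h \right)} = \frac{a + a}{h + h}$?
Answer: $- \frac{10821301}{11} \approx -9.8376 \cdot 10^{5}$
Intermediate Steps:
$B{\left(a,h \right)} = \frac{a}{h}$ ($B{\left(a,h \right)} = \frac{2 a}{2 h} = 2 a \frac{1}{2 h} = \frac{a}{h}$)
$u{\left(n \right)} = 6 + 3 n^{3}$ ($u{\left(n \right)} = n 3 n^{2} + 6 = 3 n^{3} + 6 = 6 + 3 n^{3}$)
$41 u{\left(-20 \right)} + B{\left(-14,22 \right)} = 41 \left(6 + 3 \left(-20\right)^{3}\right) - \frac{14}{22} = 41 \left(6 + 3 \left(-8000\right)\right) - \frac{7}{11} = 41 \left(6 - 24000\right) - \frac{7}{11} = 41 \left(-23994\right) - \frac{7}{11} = -983754 - \frac{7}{11} = - \frac{10821301}{11}$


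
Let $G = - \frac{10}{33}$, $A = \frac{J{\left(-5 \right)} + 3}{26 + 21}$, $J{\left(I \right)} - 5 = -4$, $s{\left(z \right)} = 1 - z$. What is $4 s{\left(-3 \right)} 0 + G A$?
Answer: $- \frac{40}{1551} \approx -0.02579$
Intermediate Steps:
$J{\left(I \right)} = 1$ ($J{\left(I \right)} = 5 - 4 = 1$)
$A = \frac{4}{47}$ ($A = \frac{1 + 3}{26 + 21} = \frac{4}{47} \approx 0.085106$)
$G = - \frac{10}{33}$ ($G = \left(-10\right) \frac{1}{33} = - \frac{10}{33} \approx -0.30303$)
$4 s{\left(-3 \right)} 0 + G A = 4 \left(1 - -3\right) 0 - \frac{40}{1551} = 4 \left(1 + 3\right) 0 - \frac{40}{1551} = 4 \cdot 4 \cdot 0 - \frac{40}{1551} = 16 \cdot 0 - \frac{40}{1551} = 0 - \frac{40}{1551} = - \frac{40}{1551}$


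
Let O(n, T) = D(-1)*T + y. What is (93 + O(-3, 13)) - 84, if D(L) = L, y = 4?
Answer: 0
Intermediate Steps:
O(n, T) = 4 - T (O(n, T) = -T + 4 = 4 - T)
(93 + O(-3, 13)) - 84 = (93 + (4 - 1*13)) - 84 = (93 + (4 - 13)) - 84 = (93 - 9) - 84 = 84 - 84 = 0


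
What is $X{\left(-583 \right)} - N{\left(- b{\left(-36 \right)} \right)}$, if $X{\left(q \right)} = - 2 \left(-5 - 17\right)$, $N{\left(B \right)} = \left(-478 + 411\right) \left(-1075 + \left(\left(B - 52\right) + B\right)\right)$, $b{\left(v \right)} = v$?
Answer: $-70641$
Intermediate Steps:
$N{\left(B \right)} = 75509 - 134 B$ ($N{\left(B \right)} = - 67 \left(-1075 + \left(\left(-52 + B\right) + B\right)\right) = - 67 \left(-1075 + \left(-52 + 2 B\right)\right) = - 67 \left(-1127 + 2 B\right) = 75509 - 134 B$)
$X{\left(q \right)} = 44$ ($X{\left(q \right)} = \left(-2\right) \left(-22\right) = 44$)
$X{\left(-583 \right)} - N{\left(- b{\left(-36 \right)} \right)} = 44 - \left(75509 - 134 \left(\left(-1\right) \left(-36\right)\right)\right) = 44 - \left(75509 - 4824\right) = 44 - 70685 = -70641$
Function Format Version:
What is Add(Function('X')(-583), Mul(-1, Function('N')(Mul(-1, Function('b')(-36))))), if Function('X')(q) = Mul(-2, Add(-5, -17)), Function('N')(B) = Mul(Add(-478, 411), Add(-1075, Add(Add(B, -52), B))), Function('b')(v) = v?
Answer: -70641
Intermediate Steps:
Function('N')(B) = Add(75509, Mul(-134, B)) (Function('N')(B) = Mul(-67, Add(-1075, Add(Add(-52, B), B))) = Mul(-67, Add(-1075, Add(-52, Mul(2, B)))) = Mul(-67, Add(-1127, Mul(2, B))) = Add(75509, Mul(-134, B)))
Function('X')(q) = 44 (Function('X')(q) = Mul(-2, -22) = 44)
Add(Function('X')(-583), Mul(-1, Function('N')(Mul(-1, Function('b')(-36))))) = Add(44, Mul(-1, Add(75509, Mul(-134, Mul(-1, -36))))) = Add(44, Mul(-1, Add(75509, Mul(-134, 36)))) = Add(44, Mul(-1, Add(75509, -4824))) = Add(44, Mul(-1, 70685)) = Add(44, -70685) = -70641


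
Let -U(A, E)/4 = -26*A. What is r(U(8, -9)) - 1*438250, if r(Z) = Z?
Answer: -437418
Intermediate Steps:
U(A, E) = 104*A (U(A, E) = -(-104)*A = 104*A)
r(U(8, -9)) - 1*438250 = 104*8 - 1*438250 = 832 - 438250 = -437418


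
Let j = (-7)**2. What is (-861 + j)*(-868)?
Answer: 704816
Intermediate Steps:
j = 49
(-861 + j)*(-868) = (-861 + 49)*(-868) = -812*(-868) = 704816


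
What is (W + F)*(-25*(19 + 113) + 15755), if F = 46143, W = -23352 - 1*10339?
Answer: 155089660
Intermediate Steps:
W = -33691 (W = -23352 - 10339 = -33691)
(W + F)*(-25*(19 + 113) + 15755) = (-33691 + 46143)*(-25*(19 + 113) + 15755) = 12452*(-25*132 + 15755) = 12452*(-3300 + 15755) = 12452*12455 = 155089660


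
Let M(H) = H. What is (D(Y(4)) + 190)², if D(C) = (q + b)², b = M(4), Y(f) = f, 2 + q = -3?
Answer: 36481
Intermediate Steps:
q = -5 (q = -2 - 3 = -5)
b = 4
D(C) = 1 (D(C) = (-5 + 4)² = (-1)² = 1)
(D(Y(4)) + 190)² = (1 + 190)² = 191² = 36481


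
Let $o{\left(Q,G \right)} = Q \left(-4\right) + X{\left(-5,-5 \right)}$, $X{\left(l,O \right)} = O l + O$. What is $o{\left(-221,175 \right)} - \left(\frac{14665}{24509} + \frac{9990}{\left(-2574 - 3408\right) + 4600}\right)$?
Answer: $\frac{15422178916}{16935719} \approx 910.63$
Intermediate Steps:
$X{\left(l,O \right)} = O + O l$
$o{\left(Q,G \right)} = 20 - 4 Q$ ($o{\left(Q,G \right)} = Q \left(-4\right) - 5 \left(1 - 5\right) = - 4 Q - -20 = - 4 Q + 20 = 20 - 4 Q$)
$o{\left(-221,175 \right)} - \left(\frac{14665}{24509} + \frac{9990}{\left(-2574 - 3408\right) + 4600}\right) = \left(20 - -884\right) - \left(\frac{14665}{24509} + \frac{9990}{\left(-2574 - 3408\right) + 4600}\right) = \left(20 + 884\right) - \left(\frac{14665}{24509} + \frac{9990}{-5982 + 4600}\right) = 904 - \left(\frac{14665}{24509} + \frac{9990}{-1382}\right) = 904 - - \frac{112288940}{16935719} = 904 + \left(\frac{4995}{691} - \frac{14665}{24509}\right) = 904 + \frac{112288940}{16935719} = \frac{15422178916}{16935719}$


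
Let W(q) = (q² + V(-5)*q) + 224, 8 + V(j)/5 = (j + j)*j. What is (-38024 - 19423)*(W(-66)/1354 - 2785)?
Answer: 108579712995/677 ≈ 1.6038e+8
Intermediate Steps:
V(j) = -40 + 10*j² (V(j) = -40 + 5*((j + j)*j) = -40 + 5*((2*j)*j) = -40 + 5*(2*j²) = -40 + 10*j²)
W(q) = 224 + q² + 210*q (W(q) = (q² + (-40 + 10*(-5)²)*q) + 224 = (q² + (-40 + 10*25)*q) + 224 = (q² + (-40 + 250)*q) + 224 = (q² + 210*q) + 224 = 224 + q² + 210*q)
(-38024 - 19423)*(W(-66)/1354 - 2785) = (-38024 - 19423)*((224 + (-66)² + 210*(-66))/1354 - 2785) = -57447*((224 + 4356 - 13860)*(1/1354) - 2785) = -57447*(-9280*1/1354 - 2785) = -57447*(-4640/677 - 2785) = -57447*(-1890085/677) = 108579712995/677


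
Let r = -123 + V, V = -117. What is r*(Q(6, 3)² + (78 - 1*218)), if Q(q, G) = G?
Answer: 31440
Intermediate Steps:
r = -240 (r = -123 - 117 = -240)
r*(Q(6, 3)² + (78 - 1*218)) = -240*(3² + (78 - 1*218)) = -240*(9 + (78 - 218)) = -240*(9 - 140) = -240*(-131) = 31440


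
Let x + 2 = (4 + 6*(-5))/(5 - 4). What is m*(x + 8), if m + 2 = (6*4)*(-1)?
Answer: 520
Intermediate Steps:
x = -28 (x = -2 + (4 + 6*(-5))/(5 - 4) = -2 + (4 - 30)/1 = -2 - 26*1 = -2 - 26 = -28)
m = -26 (m = -2 + (6*4)*(-1) = -2 + 24*(-1) = -2 - 24 = -26)
m*(x + 8) = -26*(-28 + 8) = -26*(-20) = 520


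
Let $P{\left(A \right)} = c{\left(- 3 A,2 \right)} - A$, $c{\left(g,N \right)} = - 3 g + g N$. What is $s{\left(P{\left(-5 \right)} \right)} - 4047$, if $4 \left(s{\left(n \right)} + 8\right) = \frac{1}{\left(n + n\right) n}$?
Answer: $- \frac{3243999}{800} \approx -4055.0$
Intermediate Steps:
$c{\left(g,N \right)} = - 3 g + N g$
$P{\left(A \right)} = 2 A$ ($P{\left(A \right)} = - 3 A \left(-3 + 2\right) - A = - 3 A \left(-1\right) - A = 3 A - A = 2 A$)
$s{\left(n \right)} = -8 + \frac{1}{8 n^{2}}$ ($s{\left(n \right)} = -8 + \frac{\frac{1}{n + n} \frac{1}{n}}{4} = -8 + \frac{\frac{1}{2 n} \frac{1}{n}}{4} = -8 + \frac{\frac{1}{2} \frac{1}{n^{2}}}{4} = -8 + \frac{1}{8 n^{2}}$)
$s{\left(P{\left(-5 \right)} \right)} - 4047 = \left(-8 + \frac{1}{8 \cdot 100}\right) - 4047 = \left(-8 + \frac{1}{8} \cdot \frac{1}{100}\right) - 4047 = \left(-8 + \frac{1}{800}\right) - 4047 = - \frac{6399}{800} - 4047 = - \frac{3243999}{800}$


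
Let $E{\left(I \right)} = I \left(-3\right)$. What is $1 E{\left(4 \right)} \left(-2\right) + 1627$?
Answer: $1651$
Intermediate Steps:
$E{\left(I \right)} = - 3 I$
$1 E{\left(4 \right)} \left(-2\right) + 1627 = 1 \left(\left(-3\right) 4\right) \left(-2\right) + 1627 = 1 \left(-12\right) \left(-2\right) + 1627 = \left(-12\right) \left(-2\right) + 1627 = 24 + 1627 = 1651$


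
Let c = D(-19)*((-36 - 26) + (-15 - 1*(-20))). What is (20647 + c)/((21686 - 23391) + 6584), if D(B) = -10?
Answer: 3031/697 ≈ 4.3486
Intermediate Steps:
c = 570 (c = -10*((-36 - 26) + (-15 - 1*(-20))) = -10*(-62 + (-15 + 20)) = -10*(-62 + 5) = -10*(-57) = 570)
(20647 + c)/((21686 - 23391) + 6584) = (20647 + 570)/((21686 - 23391) + 6584) = 21217/(-1705 + 6584) = 21217/4879 = 21217*(1/4879) = 3031/697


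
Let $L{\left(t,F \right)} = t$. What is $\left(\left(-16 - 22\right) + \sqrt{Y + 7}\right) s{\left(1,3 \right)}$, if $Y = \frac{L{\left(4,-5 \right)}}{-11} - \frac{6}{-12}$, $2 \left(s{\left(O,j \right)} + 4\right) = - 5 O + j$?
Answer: $190 - \frac{5 \sqrt{3454}}{22} \approx 176.64$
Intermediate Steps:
$s{\left(O,j \right)} = -4 + \frac{j}{2} - \frac{5 O}{2}$ ($s{\left(O,j \right)} = -4 + \frac{- 5 O + j}{2} = -4 + \frac{j - 5 O}{2} = -4 - \left(- \frac{j}{2} + \frac{5 O}{2}\right) = -4 + \frac{j}{2} - \frac{5 O}{2}$)
$Y = \frac{3}{22}$ ($Y = \frac{4}{-11} - \frac{6}{-12} = 4 \left(- \frac{1}{11}\right) - - \frac{1}{2} = - \frac{4}{11} + \frac{1}{2} = \frac{3}{22} \approx 0.13636$)
$\left(\left(-16 - 22\right) + \sqrt{Y + 7}\right) s{\left(1,3 \right)} = \left(\left(-16 - 22\right) + \sqrt{\frac{3}{22} + 7}\right) \left(-4 + \frac{1}{2} \cdot 3 - \frac{5}{2}\right) = \left(\left(-16 - 22\right) + \sqrt{\frac{157}{22}}\right) \left(-4 + \frac{3}{2} - \frac{5}{2}\right) = \left(-38 + \frac{\sqrt{3454}}{22}\right) \left(-5\right) = 190 - \frac{5 \sqrt{3454}}{22}$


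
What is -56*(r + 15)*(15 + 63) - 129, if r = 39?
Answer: -236001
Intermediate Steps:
-56*(r + 15)*(15 + 63) - 129 = -56*(39 + 15)*(15 + 63) - 129 = -3024*78 - 129 = -56*4212 - 129 = -235872 - 129 = -236001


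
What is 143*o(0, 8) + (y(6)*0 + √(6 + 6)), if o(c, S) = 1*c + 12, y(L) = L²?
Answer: 1716 + 2*√3 ≈ 1719.5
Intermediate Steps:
o(c, S) = 12 + c (o(c, S) = c + 12 = 12 + c)
143*o(0, 8) + (y(6)*0 + √(6 + 6)) = 143*(12 + 0) + (6²*0 + √(6 + 6)) = 143*12 + (36*0 + √12) = 1716 + (0 + 2*√3) = 1716 + 2*√3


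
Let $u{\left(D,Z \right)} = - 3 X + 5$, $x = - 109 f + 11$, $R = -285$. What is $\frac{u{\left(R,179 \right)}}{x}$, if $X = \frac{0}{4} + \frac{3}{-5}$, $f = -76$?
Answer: $\frac{34}{41475} \approx 0.00081977$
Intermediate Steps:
$X = - \frac{3}{5}$ ($X = 0 \cdot \frac{1}{4} + 3 \left(- \frac{1}{5}\right) = 0 - \frac{3}{5} = - \frac{3}{5} \approx -0.6$)
$x = 8295$ ($x = \left(-109\right) \left(-76\right) + 11 = 8284 + 11 = 8295$)
$u{\left(D,Z \right)} = \frac{34}{5}$ ($u{\left(D,Z \right)} = \left(-3\right) \left(- \frac{3}{5}\right) + 5 = \frac{9}{5} + 5 = \frac{34}{5}$)
$\frac{u{\left(R,179 \right)}}{x} = \frac{34}{5 \cdot 8295} = \frac{34}{5} \cdot \frac{1}{8295} = \frac{34}{41475}$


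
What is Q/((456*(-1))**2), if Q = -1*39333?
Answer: -13111/69312 ≈ -0.18916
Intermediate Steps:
Q = -39333
Q/((456*(-1))**2) = -39333/((456*(-1))**2) = -39333/((-456)**2) = -39333/207936 = -39333*1/207936 = -13111/69312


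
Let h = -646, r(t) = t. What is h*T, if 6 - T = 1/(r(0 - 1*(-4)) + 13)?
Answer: -3838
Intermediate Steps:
T = 101/17 (T = 6 - 1/((0 - 1*(-4)) + 13) = 6 - 1/((0 + 4) + 13) = 6 - 1/(4 + 13) = 6 - 1/17 = 101/17 ≈ 5.9412)
h*T = -646*101/17 = -3838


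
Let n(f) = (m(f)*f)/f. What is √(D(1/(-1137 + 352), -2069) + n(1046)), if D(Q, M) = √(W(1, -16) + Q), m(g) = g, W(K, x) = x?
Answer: √(644571350 + 785*I*√9860385)/785 ≈ 32.342 + 0.061842*I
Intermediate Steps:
D(Q, M) = √(-16 + Q)
n(f) = f (n(f) = (f*f)/f = f²/f = f)
√(D(1/(-1137 + 352), -2069) + n(1046)) = √(√(-16 + 1/(-1137 + 352)) + 1046) = √(√(-16 + 1/(-785)) + 1046) = √(√(-16 - 1/785) + 1046) = √(√(-12561/785) + 1046) = √(I*√9860385/785 + 1046) = √(1046 + I*√9860385/785)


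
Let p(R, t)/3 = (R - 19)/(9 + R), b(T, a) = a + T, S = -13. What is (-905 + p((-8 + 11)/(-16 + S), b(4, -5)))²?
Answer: 1536012864/1849 ≈ 8.3073e+5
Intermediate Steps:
b(T, a) = T + a
p(R, t) = 3*(-19 + R)/(9 + R) (p(R, t) = 3*((R - 19)/(9 + R)) = 3*((-19 + R)/(9 + R)) = 3*(-19 + R)/(9 + R))
(-905 + p((-8 + 11)/(-16 + S), b(4, -5)))² = (-905 + 3*(-19 + (-8 + 11)/(-16 - 13))/(9 + (-8 + 11)/(-16 - 13)))² = (-905 + 3*(-19 + 3/(-29))/(9 + 3/(-29)))² = (-905 + 3*(-19 + 3*(-1/29))/(9 + 3*(-1/29)))² = (-905 + 3*(-19 - 3/29)/(9 - 3/29))² = (-905 + 3*(-554/29)/(258/29))² = (-905 + 3*(29/258)*(-554/29))² = (-905 - 277/43)² = (-39192/43)² = 1536012864/1849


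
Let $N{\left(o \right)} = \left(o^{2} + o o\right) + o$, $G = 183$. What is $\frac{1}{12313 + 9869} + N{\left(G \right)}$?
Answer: $\frac{1489765303}{22182} \approx 67161.0$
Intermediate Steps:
$N{\left(o \right)} = o + 2 o^{2}$ ($N{\left(o \right)} = \left(o^{2} + o^{2}\right) + o = 2 o^{2} + o = o + 2 o^{2}$)
$\frac{1}{12313 + 9869} + N{\left(G \right)} = \frac{1}{12313 + 9869} + 183 \left(1 + 2 \cdot 183\right) = \frac{1}{22182} + 183 \left(1 + 366\right) = \frac{1}{22182} + 183 \cdot 367 = \frac{1}{22182} + 67161 = \frac{1489765303}{22182}$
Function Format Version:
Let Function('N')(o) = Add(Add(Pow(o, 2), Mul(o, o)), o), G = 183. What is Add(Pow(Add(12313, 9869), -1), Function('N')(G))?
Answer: Rational(1489765303, 22182) ≈ 67161.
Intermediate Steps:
Function('N')(o) = Add(o, Mul(2, Pow(o, 2))) (Function('N')(o) = Add(Add(Pow(o, 2), Pow(o, 2)), o) = Add(Mul(2, Pow(o, 2)), o) = Add(o, Mul(2, Pow(o, 2))))
Add(Pow(Add(12313, 9869), -1), Function('N')(G)) = Add(Pow(Add(12313, 9869), -1), Mul(183, Add(1, Mul(2, 183)))) = Add(Pow(22182, -1), Mul(183, Add(1, 366))) = Add(Rational(1, 22182), Mul(183, 367)) = Add(Rational(1, 22182), 67161) = Rational(1489765303, 22182)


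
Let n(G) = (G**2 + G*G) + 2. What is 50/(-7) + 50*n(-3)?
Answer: 6950/7 ≈ 992.86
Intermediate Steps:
n(G) = 2 + 2*G**2 (n(G) = (G**2 + G**2) + 2 = 2*G**2 + 2 = 2 + 2*G**2)
50/(-7) + 50*n(-3) = 50/(-7) + 50*(2 + 2*(-3)**2) = 50*(-1/7) + 50*(2 + 2*9) = -50/7 + 50*(2 + 18) = -50/7 + 50*20 = -50/7 + 1000 = 6950/7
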